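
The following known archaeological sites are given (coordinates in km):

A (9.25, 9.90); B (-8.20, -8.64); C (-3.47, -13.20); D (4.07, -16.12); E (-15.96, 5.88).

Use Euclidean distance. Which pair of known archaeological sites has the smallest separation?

Pairwise distances:
B–C: √((4.73)² + (-4.56)²) = √(22.3729 + 20.7936) = 6.57 km
C–D: √((7.54)² + (-2.92)²) = √(56.8516 + 8.5264) = 8.09 km
B–D: √((12.27)² + (-7.48)²) = √(150.5529 + 55.9504) = 14.37 km
B–E: √((-7.76)² + (14.52)²) = √(60.2176 + 210.8304) = 16.46 km
C–E: √((-12.49)² + (19.08)²) = √(156.0001 + 364.0464) = 22.80 km
A–B: √((-17.45)² + (-18.54)²) = √(304.5025 + 343.7316) = 25.46 km
A–E: √((-25.21)² + (-4.02)²) = √(635.5441 + 16.1604) = 25.53 km
A–C: √((-12.72)² + (-23.10)²) = √(161.7984 + 533.6100) = 26.37 km
A–D: √((-5.18)² + (-26.02)²) = √(26.8324 + 677.0404) = 26.53 km
D–E: √((-20.03)² + (22.00)²) = √(401.2009 + 484.0000) = 29.75 km
Closest pair: B–C at 6.57 km.

B and C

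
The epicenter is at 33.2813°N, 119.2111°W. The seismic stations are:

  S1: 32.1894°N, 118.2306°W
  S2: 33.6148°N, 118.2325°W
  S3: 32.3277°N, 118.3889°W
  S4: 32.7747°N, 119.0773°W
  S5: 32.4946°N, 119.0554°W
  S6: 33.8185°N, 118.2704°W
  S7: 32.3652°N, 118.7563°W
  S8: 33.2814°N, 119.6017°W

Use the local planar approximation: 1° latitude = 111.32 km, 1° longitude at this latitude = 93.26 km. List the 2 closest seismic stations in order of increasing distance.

Distances from 33.2813°N, 119.2111°W:
S1: √((-1.0919·111.32)² + (0.9805·93.26)²) = √(14774.477375 + 8361.535120) = 152.1053 km
S2: √((0.3335·111.32)² + (0.9786·93.26)²) = √(1378.281960 + 8329.160773) = 98.5264 km
S3: √((-0.9536·111.32)² + (0.8222·93.26)²) = √(11268.831372 + 5879.572733) = 130.9519 km
S4: √((-0.5066·111.32)² + (0.1338·93.26)²) = √(3180.363542 + 155.705176) = 57.7587 km
S5: √((-0.7867·111.32)² + (0.1557·93.26)²) = √(7669.458392 + 210.847302) = 88.7711 km
S6: √((0.5372·111.32)² + (0.9407·93.26)²) = √(3576.172040 + 7696.497104) = 106.1728 km
S7: √((-0.9161·111.32)² + (0.4548·93.26)²) = √(10399.971798 + 1799.002365) = 110.4490 km
S8: √((0.0001·111.32)² + (-0.3906·93.26)²) = √(0.000124 + 1326.952265) = 36.4274 km
Sorted: S8 (36.4274 km) < S4 (57.7587 km) < S5 (88.7711 km) < S2 (98.5264 km) < …

S8, S4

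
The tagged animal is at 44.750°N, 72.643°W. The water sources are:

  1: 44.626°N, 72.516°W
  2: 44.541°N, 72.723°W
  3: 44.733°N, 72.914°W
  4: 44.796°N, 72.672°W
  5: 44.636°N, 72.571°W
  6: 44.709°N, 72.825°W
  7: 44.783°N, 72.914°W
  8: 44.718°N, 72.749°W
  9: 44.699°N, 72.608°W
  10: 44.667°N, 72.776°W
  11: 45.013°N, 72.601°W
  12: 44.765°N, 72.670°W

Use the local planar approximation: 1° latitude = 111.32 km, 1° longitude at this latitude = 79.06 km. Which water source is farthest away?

11

Distances from 44.750°N, 72.643°W:
1: 17.069 km
2: 24.110 km
3: 21.509 km
4: 5.611 km
5: 13.909 km
6: 15.095 km
7: 21.738 km
8: 9.106 km
9: 6.316 km
10: 13.998 km
11: 29.465 km
12: 2.710 km
Maximum: 11 at 29.465 km.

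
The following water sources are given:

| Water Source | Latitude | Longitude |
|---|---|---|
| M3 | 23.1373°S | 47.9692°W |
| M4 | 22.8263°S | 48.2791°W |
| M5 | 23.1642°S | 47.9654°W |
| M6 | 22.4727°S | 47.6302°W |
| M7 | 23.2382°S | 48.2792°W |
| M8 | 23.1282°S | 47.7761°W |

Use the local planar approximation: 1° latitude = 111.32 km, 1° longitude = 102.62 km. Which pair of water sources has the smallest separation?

M3 and M5

Pairwise distances:
M3–M5: √((-0.0269·111.32)² + (0.0038·102.62)²) = √(8.967078 + 0.152066) = 3.0198 km
M5–M8: √((0.0360·111.32)² + (0.1893·102.62)²) = √(16.060217 + 377.368155) = 19.8350 km
M3–M8: √((0.0091·111.32)² + (0.1931·102.62)²) = √(1.026193 + 392.670765) = 19.8418 km
M5–M7: √((-0.0740·111.32)² + (-0.3138·102.62)²) = √(67.859372 + 1036.978851) = 33.2391 km
M3–M7: √((-0.1009·111.32)² + (-0.3100·102.62)²) = √(126.162047 + 1012.016069) = 33.7369 km
M4–M7: √((-0.4119·111.32)² + (-0.0001·102.62)²) = √(2102.470831 + 0.000105) = 45.8527 km
M3–M4: √((0.3110·111.32)² + (-0.3099·102.62)²) = √(1198.580405 + 1011.363261) = 47.0100 km
M4–M5: √((-0.3379·111.32)² + (0.3137·102.62)²) = √(1414.890331 + 1036.318039) = 49.5097 km
M7–M8: √((0.1100·111.32)² + (0.5031·102.62)²) = √(149.944923 + 2665.462981) = 53.0604 km
M4–M8: √((-0.3019·111.32)² + (0.5030·102.62)²) = √(1129.464594 + 2664.403471) = 61.5944 km
M6–M8: √((-0.6555·111.32)² + (-0.1459·102.62)²) = √(5324.658844 + 224.168510) = 74.4905 km
M4–M6: √((0.3536·111.32)² + (0.6489·102.62)²) = √(1549.426245 + 4434.243815) = 77.3542 km
M3–M6: √((0.6646·111.32)² + (0.3390·102.62)²) = √(5473.524536 + 1210.217468) = 81.7542 km
M5–M6: √((0.6915·111.32)² + (0.3352·102.62)²) = √(5925.578614 + 1183.237814) = 84.3138 km
M6–M7: √((-0.7655·111.32)² + (-0.6490·102.62)²) = √(7261.674623 + 4435.610616) = 108.1540 km
Closest pair: M3–M5 at 3.0198 km.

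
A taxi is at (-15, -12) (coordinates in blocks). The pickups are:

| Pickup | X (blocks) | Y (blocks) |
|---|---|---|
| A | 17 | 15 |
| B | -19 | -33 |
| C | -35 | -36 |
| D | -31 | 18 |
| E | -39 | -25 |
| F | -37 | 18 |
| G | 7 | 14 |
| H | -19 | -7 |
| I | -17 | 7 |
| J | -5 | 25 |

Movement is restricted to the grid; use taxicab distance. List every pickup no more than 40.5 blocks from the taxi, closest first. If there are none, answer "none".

Distances from (-15, -12):
A: 59 blocks
B: 25 blocks
C: 44 blocks
D: 46 blocks
E: 37 blocks
F: 52 blocks
G: 48 blocks
H: 9 blocks
I: 21 blocks
J: 47 blocks
Threshold 40.5 blocks: H (9 blocks), I (21 blocks), B (25 blocks), E (37 blocks) are within range.

H, I, B, E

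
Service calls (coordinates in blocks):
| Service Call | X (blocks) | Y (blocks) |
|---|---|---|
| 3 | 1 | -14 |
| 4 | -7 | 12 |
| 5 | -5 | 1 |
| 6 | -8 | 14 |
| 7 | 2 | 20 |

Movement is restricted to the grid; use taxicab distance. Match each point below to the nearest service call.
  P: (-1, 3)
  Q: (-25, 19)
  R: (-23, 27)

P at (-1, 3):
  3: 19 blocks
  4: 15 blocks
  5: 6 blocks
  6: 18 blocks
  7: 20 blocks
  → nearest: 5 (6 blocks)
Q at (-25, 19):
  3: 59 blocks
  4: 25 blocks
  5: 38 blocks
  6: 22 blocks
  7: 28 blocks
  → nearest: 6 (22 blocks)
R at (-23, 27):
  3: 65 blocks
  4: 31 blocks
  5: 44 blocks
  6: 28 blocks
  7: 32 blocks
  → nearest: 6 (28 blocks)

P→5; Q→6; R→6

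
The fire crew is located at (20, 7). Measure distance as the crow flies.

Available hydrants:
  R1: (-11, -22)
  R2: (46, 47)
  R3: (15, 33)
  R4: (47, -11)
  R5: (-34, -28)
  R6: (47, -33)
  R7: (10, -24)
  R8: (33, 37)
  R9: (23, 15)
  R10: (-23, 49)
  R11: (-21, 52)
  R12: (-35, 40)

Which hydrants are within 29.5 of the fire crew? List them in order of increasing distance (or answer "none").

R9, R3

Distances from (20, 7):
R1: 42.4
R2: 47.7
R3: 26.5
R4: 32.4
R5: 64.4
R6: 48.3
R7: 32.6
R8: 32.7
R9: 8.5
R10: 60.1
R11: 60.9
R12: 64.1
Threshold 29.5: R9 (8.5), R3 (26.5) are within range.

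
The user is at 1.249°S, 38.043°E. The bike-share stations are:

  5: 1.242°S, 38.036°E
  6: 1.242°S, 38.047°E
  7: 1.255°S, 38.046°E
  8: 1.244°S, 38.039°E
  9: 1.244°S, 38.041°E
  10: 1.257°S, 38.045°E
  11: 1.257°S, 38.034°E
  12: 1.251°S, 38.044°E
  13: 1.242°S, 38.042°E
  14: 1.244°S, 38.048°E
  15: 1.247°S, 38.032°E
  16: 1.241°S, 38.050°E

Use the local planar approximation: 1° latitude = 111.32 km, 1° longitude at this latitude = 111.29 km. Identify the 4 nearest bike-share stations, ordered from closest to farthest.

Distances from 1.249°S, 38.043°E:
5: 1.1019 km
6: 0.8974 km
7: 0.7467 km
8: 0.7127 km
9: 0.5995 km
10: 0.9180 km
11: 1.3403 km
12: 0.2489 km
13: 0.7871 km
14: 0.7870 km
15: 1.2443 km
16: 1.1832 km
Sorted: 12 (0.2489 km) < 9 (0.5995 km) < 8 (0.7127 km) < 7 (0.7467 km) < 14 (0.7870 km) < 13 (0.7871 km) < …

12, 9, 8, 7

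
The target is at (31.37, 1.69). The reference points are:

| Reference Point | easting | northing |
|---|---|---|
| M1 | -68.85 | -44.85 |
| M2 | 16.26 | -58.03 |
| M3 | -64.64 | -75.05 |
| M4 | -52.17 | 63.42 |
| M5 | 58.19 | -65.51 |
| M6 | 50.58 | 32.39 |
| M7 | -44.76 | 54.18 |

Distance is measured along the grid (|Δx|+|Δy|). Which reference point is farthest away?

Distances from (31.37, 1.69):
M1: 146.76
M2: 74.83
M3: 172.75
M4: 145.27
M5: 94.02
M6: 49.91
M7: 128.62
Maximum: M3 at 172.75.

M3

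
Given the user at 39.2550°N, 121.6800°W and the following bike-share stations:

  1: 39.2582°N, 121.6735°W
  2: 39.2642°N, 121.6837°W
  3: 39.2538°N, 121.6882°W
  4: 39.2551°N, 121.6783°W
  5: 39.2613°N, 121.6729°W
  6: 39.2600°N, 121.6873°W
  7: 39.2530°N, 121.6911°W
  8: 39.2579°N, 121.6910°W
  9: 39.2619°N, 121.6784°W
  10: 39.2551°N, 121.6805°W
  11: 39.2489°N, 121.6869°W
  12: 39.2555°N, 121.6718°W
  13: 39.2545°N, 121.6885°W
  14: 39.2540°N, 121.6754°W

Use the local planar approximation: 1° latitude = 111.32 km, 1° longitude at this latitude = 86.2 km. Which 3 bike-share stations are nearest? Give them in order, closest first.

Distances from 39.2550°N, 121.6800°W:
1: √((0.0032·111.32)² + (0.0065·86.2)²) = √(0.126896 + 0.313936) = 0.6640 km
2: √((0.0092·111.32)² + (-0.0037·86.2)²) = √(1.048871 + 0.101723) = 1.0727 km
3: √((-0.0012·111.32)² + (-0.0082·86.2)²) = √(0.017845 + 0.499623) = 0.7194 km
4: √((0.0001·111.32)² + (0.0017·86.2)²) = √(0.000124 + 0.021474) = 0.1470 km
5: √((0.0063·111.32)² + (0.0071·86.2)²) = √(0.491844 + 0.374568) = 0.9308 km
6: √((0.0050·111.32)² + (-0.0073·86.2)²) = √(0.309804 + 0.395968) = 0.8401 km
7: √((-0.0020·111.32)² + (-0.0111·86.2)²) = √(0.049569 + 0.915505) = 0.9824 km
8: √((0.0029·111.32)² + (-0.0110·86.2)²) = √(0.104218 + 0.899083) = 1.0016 km
9: √((0.0069·111.32)² + (0.0016·86.2)²) = √(0.589990 + 0.019022) = 0.7804 km
10: √((0.0001·111.32)² + (-0.0005·86.2)²) = √(0.000124 + 0.001858) = 0.0445 km
11: √((-0.0061·111.32)² + (-0.0069·86.2)²) = √(0.461112 + 0.353763) = 0.9027 km
12: √((0.0005·111.32)² + (0.0082·86.2)²) = √(0.003098 + 0.499623) = 0.7090 km
13: √((-0.0005·111.32)² + (-0.0085·86.2)²) = √(0.003098 + 0.536849) = 0.7348 km
14: √((-0.0010·111.32)² + (0.0046·86.2)²) = √(0.012392 + 0.157228) = 0.4118 km
Sorted: 10 (0.0445 km) < 4 (0.1470 km) < 14 (0.4118 km) < 1 (0.6640 km) < 12 (0.7090 km) < …

10, 4, 14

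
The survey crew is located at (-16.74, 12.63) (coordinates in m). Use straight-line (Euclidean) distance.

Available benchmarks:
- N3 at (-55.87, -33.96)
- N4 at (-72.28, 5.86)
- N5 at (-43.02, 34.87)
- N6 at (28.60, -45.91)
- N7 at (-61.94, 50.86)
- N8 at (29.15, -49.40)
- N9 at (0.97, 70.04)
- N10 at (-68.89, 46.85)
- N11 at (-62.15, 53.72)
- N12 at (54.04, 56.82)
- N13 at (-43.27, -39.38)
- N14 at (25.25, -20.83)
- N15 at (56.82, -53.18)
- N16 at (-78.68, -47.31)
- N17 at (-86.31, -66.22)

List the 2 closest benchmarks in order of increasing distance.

N5, N14

Distances from (-16.74, 12.63):
N3: √((-39.13)² + (-46.59)²) = √(1531.1569 + 2170.6281) = 60.84 m
N4: √((-55.54)² + (-6.77)²) = √(3084.6916 + 45.8329) = 55.95 m
N5: √((-26.28)² + (22.24)²) = √(690.6384 + 494.6176) = 34.43 m
N6: √((45.34)² + (-58.54)²) = √(2055.7156 + 3426.9316) = 74.04 m
N7: √((-45.20)² + (38.23)²) = √(2043.0400 + 1461.5329) = 59.20 m
N8: √((45.89)² + (-62.03)²) = √(2105.8921 + 3847.7209) = 77.16 m
N9: √((17.71)² + (57.41)²) = √(313.6441 + 3295.9081) = 60.08 m
N10: √((-52.15)² + (34.22)²) = √(2719.6225 + 1171.0084) = 62.37 m
N11: √((-45.41)² + (41.09)²) = √(2062.0681 + 1688.3881) = 61.24 m
N12: √((70.78)² + (44.19)²) = √(5009.8084 + 1952.7561) = 83.44 m
N13: √((-26.53)² + (-52.01)²) = √(703.8409 + 2705.0401) = 58.39 m
N14: √((41.99)² + (-33.46)²) = √(1763.1601 + 1119.5716) = 53.69 m
N15: √((73.56)² + (-65.81)²) = √(5411.0736 + 4330.9561) = 98.70 m
N16: √((-61.94)² + (-59.94)²) = √(3836.5636 + 3592.8036) = 86.19 m
N17: √((-69.57)² + (-78.85)²) = √(4839.9849 + 6217.3225) = 105.15 m
Sorted: N5 (34.43 m) < N14 (53.69 m) < N4 (55.95 m) < N13 (58.39 m) < …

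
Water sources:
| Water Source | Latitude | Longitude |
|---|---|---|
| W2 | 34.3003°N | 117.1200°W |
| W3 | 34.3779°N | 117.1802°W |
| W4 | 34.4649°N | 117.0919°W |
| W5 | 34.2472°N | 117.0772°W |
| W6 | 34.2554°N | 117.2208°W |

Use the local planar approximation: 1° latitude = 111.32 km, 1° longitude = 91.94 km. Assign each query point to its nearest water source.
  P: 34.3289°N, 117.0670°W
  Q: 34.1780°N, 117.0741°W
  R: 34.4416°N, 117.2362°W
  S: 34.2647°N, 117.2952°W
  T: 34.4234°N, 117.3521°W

P→W2; Q→W5; R→W3; S→W6; T→W3

P at 34.3289°N, 117.0670°W:
  W2: 5.8207 km
  W3: 11.7504 km
  W4: 15.3116 km
  W5: 9.1431 km
  W6: 16.3369 km
  → nearest: W2 (5.8207 km)
Q at 34.1780°N, 117.0741°W:
  W2: 14.2535 km
  W3: 24.2971 km
  W4: 31.9796 km
  W5: 7.7086 km
  W6: 16.0048 km
  → nearest: W5 (7.7086 km)
R at 34.4416°N, 117.2362°W:
  W2: 19.0146 km
  W3: 8.7631 km
  W4: 13.5181 km
  W5: 26.1154 km
  W6: 20.7761 km
  → nearest: W3 (8.7631 km)
S at 34.2647°N, 117.2952°W:
  W2: 16.5882 km
  W3: 16.4495 km
  W4: 29.0869 km
  W5: 20.1374 km
  W6: 6.9182 km
  → nearest: W6 (6.9182 km)
T at 34.4234°N, 117.3521°W:
  W2: 25.3604 km
  W3: 16.5963 km
  W4: 24.3648 km
  W5: 31.9925 km
  W6: 22.2594 km
  → nearest: W3 (16.5963 km)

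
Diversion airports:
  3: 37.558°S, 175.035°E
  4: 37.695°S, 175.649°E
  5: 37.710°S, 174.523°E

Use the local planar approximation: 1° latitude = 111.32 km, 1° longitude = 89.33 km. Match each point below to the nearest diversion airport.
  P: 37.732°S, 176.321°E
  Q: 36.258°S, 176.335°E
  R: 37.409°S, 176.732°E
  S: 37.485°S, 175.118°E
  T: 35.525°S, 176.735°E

P at 37.732°S, 176.321°E:
  3: √((0.174·111.32)² + (-1.286·89.33)²) = √(375.18450 + 13197.04219) = 116.500 km
  4: √((0.037·111.32)² + (-0.672·89.33)²) = √(16.96484 + 3603.57209) = 60.171 km
  5: √((0.022·111.32)² + (-1.798·89.33)²) = √(5.99780 + 25797.28744) = 160.634 km
  → nearest: 4 (60.171 km)
Q at 36.258°S, 176.335°E:
  3: √((-1.300·111.32)² + (-1.300·89.33)²) = √(20942.72066 + 13485.94464) = 185.550 km
  4: √((-1.437·111.32)² + (-0.686·89.33)²) = √(25589.38990 + 3755.28497) = 171.303 km
  5: √((-1.452·111.32)² + (-1.812·89.33)²) = √(26126.40339 + 26200.58901) = 228.751 km
  → nearest: 4 (171.303 km)
R at 37.409°S, 176.732°E:
  3: √((-0.149·111.32)² + (-1.697·89.33)²) = √(275.11795 + 22980.44068) = 152.498 km
  4: √((-0.286·111.32)² + (-1.083·89.33)²) = √(1013.62768 + 9359.47700) = 101.848 km
  5: √((-0.301·111.32)² + (-2.209·89.33)²) = √(1122.74049 + 38939.11706) = 200.155 km
  → nearest: 4 (101.848 km)
S at 37.485°S, 175.118°E:
  3: √((-0.073·111.32)² + (-0.083·89.33)²) = √(66.03773 + 54.97318) = 11.000 km
  4: √((-0.210·111.32)² + (0.531·89.33)²) = √(546.49348 + 2250.00618) = 52.882 km
  5: √((-0.225·111.32)² + (-0.595·89.33)²) = √(627.35221 + 2825.06601) = 58.757 km
  → nearest: 3 (11.000 km)
T at 35.525°S, 176.735°E:
  3: √((-2.033·111.32)² + (-1.700·89.33)²) = √(51217.82744 + 23061.76332) = 272.543 km
  4: √((-2.170·111.32)² + (-1.086·89.33)²) = √(58353.35935 + 9411.40187) = 260.317 km
  5: √((-2.185·111.32)² + (-2.212·89.33)²) = √(59162.87605 + 39044.95380) = 313.381 km
  → nearest: 4 (260.317 km)

P→4; Q→4; R→4; S→3; T→4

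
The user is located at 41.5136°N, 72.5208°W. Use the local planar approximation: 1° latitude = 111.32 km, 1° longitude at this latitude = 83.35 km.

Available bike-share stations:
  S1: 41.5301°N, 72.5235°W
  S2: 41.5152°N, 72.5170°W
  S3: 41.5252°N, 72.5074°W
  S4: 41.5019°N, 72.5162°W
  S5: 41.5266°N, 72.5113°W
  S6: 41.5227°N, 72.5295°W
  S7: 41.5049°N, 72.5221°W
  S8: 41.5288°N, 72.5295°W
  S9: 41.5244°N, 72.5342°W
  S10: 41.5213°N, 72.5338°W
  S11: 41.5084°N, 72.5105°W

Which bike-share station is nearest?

S2

Distances from 41.5136°N, 72.5208°W:
S1: √((0.0165·111.32)² + (-0.0027·83.35)²) = √(3.373761 + 0.050645) = 1.8505 km
S2: √((0.0016·111.32)² + (0.0038·83.35)²) = √(0.031724 + 0.100318) = 0.3634 km
S3: √((0.0116·111.32)² + (0.0134·83.35)²) = √(1.667487 + 1.247443) = 1.7073 km
S4: √((-0.0117·111.32)² + (0.0046·83.35)²) = √(1.696360 + 0.147003) = 1.3577 km
S5: √((0.0130·111.32)² + (0.0095·83.35)²) = √(2.094272 + 0.626987) = 1.6496 km
S6: √((0.0091·111.32)² + (-0.0087·83.35)²) = √(1.026193 + 0.525835) = 1.2458 km
S7: √((-0.0087·111.32)² + (-0.0013·83.35)²) = √(0.937961 + 0.011741) = 0.9745 km
S8: √((0.0152·111.32)² + (-0.0087·83.35)²) = √(2.863081 + 0.525835) = 1.8409 km
S9: √((0.0108·111.32)² + (-0.0134·83.35)²) = √(1.445419 + 1.247443) = 1.6410 km
S10: √((0.0077·111.32)² + (-0.0130·83.35)²) = √(0.734730 + 1.174081) = 1.3816 km
S11: √((-0.0052·111.32)² + (0.0103·83.35)²) = √(0.335084 + 0.737031) = 1.0354 km
Minimum: S2 at 0.3634 km.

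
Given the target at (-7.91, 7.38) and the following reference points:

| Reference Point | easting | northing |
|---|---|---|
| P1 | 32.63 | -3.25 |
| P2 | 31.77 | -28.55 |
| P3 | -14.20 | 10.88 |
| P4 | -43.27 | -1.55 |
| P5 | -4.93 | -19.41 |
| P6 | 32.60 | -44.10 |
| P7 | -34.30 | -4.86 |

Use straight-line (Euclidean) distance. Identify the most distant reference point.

Distances from (-7.91, 7.38):
P1: 41.91
P2: 53.53
P3: 7.20
P4: 36.47
P5: 26.96
P6: 65.51
P7: 29.09
Maximum: P6 at 65.51.

P6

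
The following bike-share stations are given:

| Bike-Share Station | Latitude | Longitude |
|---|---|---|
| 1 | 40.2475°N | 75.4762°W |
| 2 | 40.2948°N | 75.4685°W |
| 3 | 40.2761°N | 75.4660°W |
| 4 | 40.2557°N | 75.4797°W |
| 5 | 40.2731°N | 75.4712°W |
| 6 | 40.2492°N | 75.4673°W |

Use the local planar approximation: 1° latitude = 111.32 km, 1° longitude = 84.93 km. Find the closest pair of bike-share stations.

3 and 5

Pairwise distances:
1–2: √((0.0473·111.32)² + (0.0077·84.93)²) = √(27.724816 + 0.427665) = 5.3059 km
1–3: √((0.0286·111.32)² + (0.0102·84.93)²) = √(10.136277 + 0.750451) = 3.2995 km
1–4: √((0.0082·111.32)² + (-0.0035·84.93)²) = √(0.833248 + 0.088361) = 0.9600 km
1–5: √((0.0256·111.32)² + (0.0050·84.93)²) = √(8.121314 + 0.180328) = 2.8813 km
1–6: √((0.0017·111.32)² + (0.0089·84.93)²) = √(0.035813 + 0.571350) = 0.7792 km
2–3: √((-0.0187·111.32)² + (0.0025·84.93)²) = √(4.333408 + 0.045082) = 2.0925 km
2–4: √((-0.0391·111.32)² + (-0.0112·84.93)²) = √(18.945231 + 0.904812) = 4.4553 km
2–5: √((-0.0217·111.32)² + (-0.0027·84.93)²) = √(5.835336 + 0.052584) = 2.4265 km
2–6: √((-0.0456·111.32)² + (0.0012·84.93)²) = √(25.767725 + 0.010387) = 5.0772 km
3–4: √((-0.0204·111.32)² + (-0.0137·84.93)²) = √(5.157114 + 1.353828) = 2.5517 km
3–5: √((-0.0030·111.32)² + (-0.0052·84.93)²) = √(0.111529 + 0.195042) = 0.5537 km
3–6: √((-0.0269·111.32)² + (-0.0013·84.93)²) = √(8.967078 + 0.012190) = 2.9965 km
4–5: √((0.0174·111.32)² + (0.0085·84.93)²) = √(3.751845 + 0.521147) = 2.0671 km
4–6: √((-0.0065·111.32)² + (0.0124·84.93)²) = √(0.523568 + 1.109087) = 1.2778 km
5–6: √((-0.0239·111.32)² + (0.0039·84.93)²) = √(7.078516 + 0.109711) = 2.6811 km
Closest pair: 3–5 at 0.5537 km.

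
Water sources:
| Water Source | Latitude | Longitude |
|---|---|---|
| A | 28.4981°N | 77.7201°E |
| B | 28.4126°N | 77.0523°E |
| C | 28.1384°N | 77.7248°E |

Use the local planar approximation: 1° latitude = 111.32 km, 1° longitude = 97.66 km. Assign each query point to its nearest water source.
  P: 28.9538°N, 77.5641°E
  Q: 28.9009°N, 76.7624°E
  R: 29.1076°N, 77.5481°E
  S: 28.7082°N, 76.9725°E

P→A; Q→B; R→A; S→B

P at 28.9538°N, 77.5641°E:
  A: 52.9668 km
  B: 78.2807 km
  C: 92.1171 km
  → nearest: A (52.9668 km)
Q at 28.9009°N, 76.7624°E:
  A: 103.7221 km
  B: 61.2886 km
  C: 126.6436 km
  → nearest: B (61.2886 km)
R at 29.1076°N, 77.5481°E:
  A: 69.8979 km
  B: 91.2699 km
  C: 109.2627 km
  → nearest: A (69.8979 km)
S at 28.7082°N, 76.9725°E:
  A: 76.6653 km
  B: 33.8165 km
  C: 97.0627 km
  → nearest: B (33.8165 km)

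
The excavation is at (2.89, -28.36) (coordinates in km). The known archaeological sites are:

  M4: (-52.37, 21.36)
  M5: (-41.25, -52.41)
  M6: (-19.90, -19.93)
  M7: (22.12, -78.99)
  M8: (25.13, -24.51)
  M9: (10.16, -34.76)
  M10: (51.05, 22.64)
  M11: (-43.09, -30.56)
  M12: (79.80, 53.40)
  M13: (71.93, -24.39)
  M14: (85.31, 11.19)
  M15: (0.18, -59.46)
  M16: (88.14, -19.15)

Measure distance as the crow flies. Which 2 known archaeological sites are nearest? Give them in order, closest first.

Distances from (2.89, -28.36):
M4: √((-55.26)² + (49.72)²) = √(3053.6676 + 2472.0784) = 74.34 km
M5: √((-44.14)² + (-24.05)²) = √(1948.3396 + 578.4025) = 50.27 km
M6: √((-22.79)² + (8.43)²) = √(519.3841 + 71.0649) = 24.30 km
M7: √((19.23)² + (-50.63)²) = √(369.7929 + 2563.3969) = 54.16 km
M8: √((22.24)² + (3.85)²) = √(494.6176 + 14.8225) = 22.57 km
M9: √((7.27)² + (-6.40)²) = √(52.8529 + 40.9600) = 9.69 km
M10: √((48.16)² + (51.00)²) = √(2319.3856 + 2601.0000) = 70.15 km
M11: √((-45.98)² + (-2.20)²) = √(2114.1604 + 4.8400) = 46.03 km
M12: √((76.91)² + (81.76)²) = √(5915.1481 + 6684.6976) = 112.25 km
M13: √((69.04)² + (3.97)²) = √(4766.5216 + 15.7609) = 69.15 km
M14: √((82.42)² + (39.55)²) = √(6793.0564 + 1564.2025) = 91.42 km
M15: √((-2.71)² + (-31.10)²) = √(7.3441 + 967.2100) = 31.22 km
M16: √((85.25)² + (9.21)²) = √(7267.5625 + 84.8241) = 85.75 km
Sorted: M9 (9.69 km) < M8 (22.57 km) < M6 (24.30 km) < M15 (31.22 km) < …

M9, M8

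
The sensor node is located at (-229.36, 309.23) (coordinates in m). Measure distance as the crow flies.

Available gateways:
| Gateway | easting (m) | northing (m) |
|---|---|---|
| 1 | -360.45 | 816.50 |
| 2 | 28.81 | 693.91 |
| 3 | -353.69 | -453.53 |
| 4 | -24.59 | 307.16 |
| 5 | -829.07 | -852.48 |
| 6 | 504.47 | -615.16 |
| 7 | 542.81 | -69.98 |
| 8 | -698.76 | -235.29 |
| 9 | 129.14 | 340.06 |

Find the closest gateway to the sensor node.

4

Distances from (-229.36, 309.23):
1: 523.93 m
2: 463.28 m
3: 772.83 m
4: 204.78 m
5: 1307.37 m
6: 1180.26 m
7: 860.26 m
8: 718.91 m
9: 359.82 m
Minimum: 4 at 204.78 m.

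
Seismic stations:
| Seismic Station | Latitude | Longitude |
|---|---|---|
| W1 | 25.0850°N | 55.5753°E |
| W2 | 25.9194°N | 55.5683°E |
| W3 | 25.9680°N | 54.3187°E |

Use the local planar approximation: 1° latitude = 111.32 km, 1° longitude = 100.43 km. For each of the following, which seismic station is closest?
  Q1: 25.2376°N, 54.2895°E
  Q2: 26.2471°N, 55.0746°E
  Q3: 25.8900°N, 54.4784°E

Q1 at 25.2376°N, 54.2895°E:
  W1: 130.2454 km
  W2: 149.1802 km
  W3: 81.3610 km
  → nearest: W3 (81.3610 km)
Q2 at 26.2471°N, 55.0746°E:
  W1: 138.7945 km
  W2: 61.5562 km
  W3: 82.0268 km
  → nearest: W2 (61.5562 km)
Q3 at 25.8900°N, 54.4784°E:
  W1: 142.0071 km
  W2: 109.5076 km
  W3: 18.2382 km
  → nearest: W3 (18.2382 km)

Q1→W3; Q2→W2; Q3→W3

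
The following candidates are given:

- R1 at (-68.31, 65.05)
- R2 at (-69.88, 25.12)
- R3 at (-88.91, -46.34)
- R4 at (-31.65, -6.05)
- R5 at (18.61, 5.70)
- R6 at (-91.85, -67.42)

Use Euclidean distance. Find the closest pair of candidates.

Pairwise distances:
R1–R2: √((-1.57)² + (-39.93)²) = √(2.4649 + 1594.4049) = 39.96
R1–R3: √((-20.60)² + (-111.39)²) = √(424.3600 + 12407.7321) = 113.28
R1–R4: √((36.66)² + (-71.10)²) = √(1343.9556 + 5055.2100) = 79.99
R1–R5: √((86.92)² + (-59.35)²) = √(7555.0864 + 3522.4225) = 105.25
R1–R6: √((-23.54)² + (-132.47)²) = √(554.1316 + 17548.3009) = 134.55
R2–R3: √((-19.03)² + (-71.46)²) = √(362.1409 + 5106.5316) = 73.95
R2–R4: √((38.23)² + (-31.17)²) = √(1461.5329 + 971.5689) = 49.33
R2–R5: √((88.49)² + (-19.42)²) = √(7830.4801 + 377.1364) = 90.60
R2–R6: √((-21.97)² + (-92.54)²) = √(482.6809 + 8563.6516) = 95.11
R3–R4: √((57.26)² + (40.29)²) = √(3278.7076 + 1623.2841) = 70.01
R3–R5: √((107.52)² + (52.04)²) = √(11560.5504 + 2708.1616) = 119.45
R3–R6: √((-2.94)² + (-21.08)²) = √(8.6436 + 444.3664) = 21.28
R4–R5: √((50.26)² + (11.75)²) = √(2526.0676 + 138.0625) = 51.62
R4–R6: √((-60.20)² + (-61.37)²) = √(3624.0400 + 3766.2769) = 85.97
R5–R6: √((-110.46)² + (-73.12)²) = √(12201.4116 + 5346.5344) = 132.47
Closest pair: R3–R6 at 21.28.

R3 and R6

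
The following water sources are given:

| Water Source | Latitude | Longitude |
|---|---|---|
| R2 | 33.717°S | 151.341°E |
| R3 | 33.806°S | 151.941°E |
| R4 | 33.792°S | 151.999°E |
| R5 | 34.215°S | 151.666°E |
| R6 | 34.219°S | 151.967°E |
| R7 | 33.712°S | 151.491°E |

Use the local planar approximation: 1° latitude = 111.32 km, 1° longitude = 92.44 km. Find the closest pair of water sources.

R3 and R4

Pairwise distances:
R2–R3: √((-0.089·111.32)² + (0.600·92.44)²) = √(98.15816 + 3076.25530) = 56.342 km
R2–R4: √((-0.075·111.32)² + (0.658·92.44)²) = √(69.70580 + 3699.74388) = 61.396 km
R2–R5: √((-0.498·111.32)² + (0.325·92.44)²) = √(3073.30088 + 902.58185) = 63.055 km
R2–R6: √((-0.502·111.32)² + (0.626·92.44)²) = √(3122.86945 + 3348.64061) = 80.446 km
R2–R7: √((0.005·111.32)² + (0.150·92.44)²) = √(0.30980 + 192.26596) = 13.877 km
R3–R4: √((0.014·111.32)² + (0.058·92.44)²) = √(2.42886 + 28.74590) = 5.583 km
R3–R5: √((-0.409·111.32)² + (-0.275·92.44)²) = √(2072.96997 + 646.22724) = 52.146 km
R3–R6: √((-0.413·111.32)² + (0.026·92.44)²) = √(2113.71534 + 5.77652) = 46.038 km
R3–R7: √((0.094·111.32)² + (-0.450·92.44)²) = √(109.49697 + 1730.39360) = 42.894 km
R4–R5: √((-0.423·111.32)² + (-0.333·92.44)²) = √(2217.31365 + 947.56354) = 56.257 km
R4–R6: √((-0.427·111.32)² + (-0.032·92.44)²) = √(2259.44693 + 8.75024) = 47.626 km
R4–R7: √((0.080·111.32)² + (-0.508·92.44)²) = √(79.30971 + 2205.19652) = 47.797 km
R5–R6: √((-0.004·111.32)² + (0.301·92.44)²) = √(0.19827 + 774.19946) = 27.828 km
R5–R7: √((0.503·111.32)² + (-0.175·92.44)²) = √(3135.32356 + 261.69533) = 58.284 km
R6–R7: √((0.507·111.32)² + (-0.476·92.44)²) = √(3185.38781 + 1936.12672) = 71.565 km
Closest pair: R3–R4 at 5.583 km.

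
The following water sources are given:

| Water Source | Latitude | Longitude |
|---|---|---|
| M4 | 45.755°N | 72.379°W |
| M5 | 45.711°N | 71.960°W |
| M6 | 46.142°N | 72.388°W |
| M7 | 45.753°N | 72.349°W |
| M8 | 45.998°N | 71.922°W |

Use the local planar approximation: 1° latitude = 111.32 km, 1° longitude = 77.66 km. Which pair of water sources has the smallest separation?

M4 and M7

Pairwise distances:
M4–M5: 32.906 km
M4–M6: 43.087 km
M4–M7: 2.340 km
M4–M8: 44.624 km
M5–M6: 58.368 km
M5–M7: 30.569 km
M5–M8: 32.085 km
M6–M7: 43.409 km
M6–M8: 39.581 km
M7–M8: 42.936 km
Closest pair: M4–M7 at 2.340 km.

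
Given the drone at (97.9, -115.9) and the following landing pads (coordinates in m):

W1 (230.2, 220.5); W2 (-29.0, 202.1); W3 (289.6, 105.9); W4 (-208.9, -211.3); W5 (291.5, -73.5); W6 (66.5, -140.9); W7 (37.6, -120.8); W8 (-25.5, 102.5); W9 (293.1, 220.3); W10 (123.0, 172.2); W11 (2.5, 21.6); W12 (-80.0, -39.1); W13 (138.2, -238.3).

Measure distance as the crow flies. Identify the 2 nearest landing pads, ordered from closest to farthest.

W6, W7

Distances from (97.9, -115.9):
W1: √((132.3)² + (336.4)²) = √(17503.290 + 113164.960) = 361.5 m
W2: √((-126.9)² + (318.0)²) = √(16103.610 + 101124.000) = 342.4 m
W3: √((191.7)² + (221.8)²) = √(36748.890 + 49195.240) = 293.2 m
W4: √((-306.8)² + (-95.4)²) = √(94126.240 + 9101.160) = 321.3 m
W5: √((193.6)² + (42.4)²) = √(37480.960 + 1797.760) = 198.2 m
W6: √((-31.4)² + (-25.0)²) = √(985.960 + 625.000) = 40.1 m
W7: √((-60.3)² + (-4.9)²) = √(3636.090 + 24.010) = 60.5 m
W8: √((-123.4)² + (218.4)²) = √(15227.560 + 47698.560) = 250.9 m
W9: √((195.2)² + (336.2)²) = √(38103.040 + 113030.440) = 388.8 m
W10: √((25.1)² + (288.1)²) = √(630.010 + 83001.610) = 289.2 m
W11: √((-95.4)² + (137.5)²) = √(9101.160 + 18906.250) = 167.4 m
W12: √((-177.9)² + (76.8)²) = √(31648.410 + 5898.240) = 193.8 m
W13: √((40.3)² + (-122.4)²) = √(1624.090 + 14981.760) = 128.9 m
Sorted: W6 (40.1 m) < W7 (60.5 m) < W13 (128.9 m) < W11 (167.4 m) < …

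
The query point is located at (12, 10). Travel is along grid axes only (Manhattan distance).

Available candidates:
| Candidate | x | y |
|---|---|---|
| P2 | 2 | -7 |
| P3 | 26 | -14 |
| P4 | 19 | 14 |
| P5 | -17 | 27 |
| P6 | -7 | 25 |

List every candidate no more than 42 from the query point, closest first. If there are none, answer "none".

Distances from (12, 10):
P2: |-10| + |-17| = 10 + 17 = 27
P3: |14| + |-24| = 14 + 24 = 38
P4: |7| + |4| = 7 + 4 = 11
P5: |-29| + |17| = 29 + 17 = 46
P6: |-19| + |15| = 19 + 15 = 34
Threshold 42: P4 (11), P2 (27), P6 (34), P3 (38) are within range.

P4, P2, P6, P3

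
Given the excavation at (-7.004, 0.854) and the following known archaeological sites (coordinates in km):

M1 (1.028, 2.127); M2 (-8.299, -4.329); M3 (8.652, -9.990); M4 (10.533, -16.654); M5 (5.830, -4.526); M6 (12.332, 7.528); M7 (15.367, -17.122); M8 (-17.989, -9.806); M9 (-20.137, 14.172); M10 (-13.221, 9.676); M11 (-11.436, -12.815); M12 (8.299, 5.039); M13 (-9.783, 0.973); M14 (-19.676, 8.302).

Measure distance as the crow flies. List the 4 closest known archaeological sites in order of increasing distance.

Distances from (-7.004, 0.854):
M1: √((8.032)² + (1.273)²) = √(64.51302 + 1.62053) = 8.132 km
M2: √((-1.295)² + (-5.183)²) = √(1.67702 + 26.86349) = 5.342 km
M3: √((15.656)² + (-10.844)²) = √(245.11034 + 117.59234) = 19.045 km
M4: √((17.537)² + (-17.508)²) = √(307.54637 + 306.53006) = 24.781 km
M5: √((12.834)² + (-5.380)²) = √(164.71156 + 28.94440) = 13.916 km
M6: √((19.336)² + (6.674)²) = √(373.88090 + 44.54228) = 20.455 km
M7: √((22.371)² + (-17.976)²) = √(500.46164 + 323.13658) = 28.698 km
M8: √((-10.985)² + (-10.660)²) = √(120.67023 + 113.63560) = 15.307 km
M9: √((-13.133)² + (13.318)²) = √(172.47569 + 177.36912) = 18.704 km
M10: √((-6.217)² + (8.822)²) = √(38.65109 + 77.82768) = 10.793 km
M11: √((-4.432)² + (-13.669)²) = √(19.64262 + 186.84156) = 14.370 km
M12: √((15.303)² + (4.185)²) = √(234.18181 + 17.51422) = 15.865 km
M13: √((-2.779)² + (0.119)²) = √(7.72284 + 0.01416) = 2.782 km
M14: √((-12.672)² + (7.448)²) = √(160.57958 + 55.47270) = 14.699 km
Sorted: M13 (2.782 km) < M2 (5.342 km) < M1 (8.132 km) < M10 (10.793 km) < M5 (13.916 km) < M11 (14.370 km) < …

M13, M2, M1, M10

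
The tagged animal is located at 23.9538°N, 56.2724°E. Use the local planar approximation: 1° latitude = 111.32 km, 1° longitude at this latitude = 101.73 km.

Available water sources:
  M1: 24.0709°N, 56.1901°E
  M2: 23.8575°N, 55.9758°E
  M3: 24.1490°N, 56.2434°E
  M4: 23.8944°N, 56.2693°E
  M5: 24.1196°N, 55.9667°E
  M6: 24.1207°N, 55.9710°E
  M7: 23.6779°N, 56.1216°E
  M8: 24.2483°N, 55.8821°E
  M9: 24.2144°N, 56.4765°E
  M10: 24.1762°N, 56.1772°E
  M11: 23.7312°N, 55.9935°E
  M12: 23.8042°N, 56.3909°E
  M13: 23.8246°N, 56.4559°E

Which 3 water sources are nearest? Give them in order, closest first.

M4, M1, M12

Distances from 23.9538°N, 56.2724°E:
M1: √((0.1171·111.32)² + (-0.0823·101.73)²) = √(169.926137 + 70.096730) = 15.4927 km
M2: √((-0.0963·111.32)² + (-0.2966·101.73)²) = √(114.920887 + 910.417050) = 32.0209 km
M3: √((0.1952·111.32)² + (-0.0290·101.73)²) = √(472.178298 + 8.703503) = 21.9290 km
M4: √((-0.0594·111.32)² + (-0.0031·101.73)²) = √(43.723940 + 0.099454) = 6.6199 km
M5: √((0.1658·111.32)² + (-0.3057·101.73)²) = √(340.655533 + 967.139155) = 36.1634 km
M6: √((0.1669·111.32)² + (-0.3014·101.73)²) = √(345.190686 + 940.122799) = 35.8513 km
M7: √((-0.2759·111.32)² + (-0.1508·101.73)²) = √(943.299917 + 235.342722) = 34.3314 km
M8: √((0.2945·111.32)² + (-0.3903·101.73)²) = √(1074.773608 + 1576.504416) = 51.4906 km
M9: √((0.2606·111.32)² + (0.2041·101.73)²) = √(841.579636 + 431.106031) = 35.6747 km
M10: √((0.2224·111.32)² + (-0.0952·101.73)²) = √(612.937173 + 93.793337) = 26.5844 km
M11: √((-0.2226·111.32)² + (-0.2789·101.73)²) = √(614.040074 + 804.998586) = 37.6701 km
M12: √((-0.1496·111.32)² + (0.1185·101.73)²) = √(277.338130 + 145.323146) = 20.5587 km
M13: √((-0.1292·111.32)² + (0.1835·101.73)²) = √(206.857572 + 348.473876) = 23.5655 km
Sorted: M4 (6.6199 km) < M1 (15.4927 km) < M12 (20.5587 km) < M3 (21.9290 km) < M13 (23.5655 km) < …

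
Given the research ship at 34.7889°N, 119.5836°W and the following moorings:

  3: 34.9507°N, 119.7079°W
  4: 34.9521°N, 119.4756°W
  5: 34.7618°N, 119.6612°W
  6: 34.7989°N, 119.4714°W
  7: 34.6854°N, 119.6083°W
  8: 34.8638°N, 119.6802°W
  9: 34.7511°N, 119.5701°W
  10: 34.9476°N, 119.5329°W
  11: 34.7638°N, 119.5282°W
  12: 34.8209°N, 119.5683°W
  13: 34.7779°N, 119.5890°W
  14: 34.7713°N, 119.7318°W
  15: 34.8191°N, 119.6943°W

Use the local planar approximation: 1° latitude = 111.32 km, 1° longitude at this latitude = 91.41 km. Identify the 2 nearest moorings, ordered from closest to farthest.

Distances from 34.7889°N, 119.5836°W:
3: √((0.1618·111.32)² + (-0.1243·91.41)²) = √(324.416870 + 129.101020) = 21.2960 km
4: √((0.1632·111.32)² + (0.1080·91.41)²) = √(330.055295 + 97.461912) = 20.6765 km
5: √((-0.0271·111.32)² + (-0.0776·91.41)²) = √(9.100913 + 50.316551) = 7.7083 km
6: √((0.0100·111.32)² + (0.1122·91.41)²) = √(1.239214 + 105.189679) = 10.3164 km
7: √((-0.1035·111.32)² + (-0.0247·91.41)²) = √(132.747727 + 5.097783) = 11.7408 km
8: √((0.0749·111.32)² + (-0.0966·91.41)²) = √(69.520043 + 77.972538) = 12.1447 km
9: √((-0.0378·111.32)² + (0.0135·91.41)²) = √(17.706389 + 1.522842) = 4.3851 km
10: √((0.1587·111.32)² + (0.0507·91.41)²) = √(312.104657 + 21.478470) = 18.2643 km
11: √((-0.0251·111.32)² + (0.0554·91.41)²) = √(7.807174 + 25.645251) = 5.7838 km
12: √((0.0320·111.32)² + (0.0153·91.41)²) = √(12.689554 + 1.956006) = 3.8270 km
13: √((-0.0110·111.32)² + (-0.0054·91.41)²) = √(1.499449 + 0.243655) = 1.3203 km
14: √((-0.0176·111.32)² + (-0.1482·91.41)²) = √(3.838590 + 183.520179) = 13.6879 km
15: √((0.0302·111.32)² + (-0.1107·91.41)²) = √(11.302130 + 102.395922) = 10.6629 km
Sorted: 13 (1.3203 km) < 12 (3.8270 km) < 9 (4.3851 km) < 11 (5.7838 km) < …

13, 12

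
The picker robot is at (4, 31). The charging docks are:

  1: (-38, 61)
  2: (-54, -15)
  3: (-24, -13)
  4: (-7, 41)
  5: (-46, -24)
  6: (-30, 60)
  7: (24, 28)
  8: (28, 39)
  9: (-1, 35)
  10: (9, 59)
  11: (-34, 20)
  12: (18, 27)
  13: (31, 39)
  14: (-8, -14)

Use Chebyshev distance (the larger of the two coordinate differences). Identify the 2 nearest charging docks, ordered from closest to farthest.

9, 4

Distances from (4, 31):
1: 42
2: 58
3: 44
4: 11
5: 55
6: 34
7: 20
8: 24
9: 5
10: 28
11: 38
12: 14
13: 27
14: 45
Sorted: 9 (5) < 4 (11) < 12 (14) < 7 (20) < …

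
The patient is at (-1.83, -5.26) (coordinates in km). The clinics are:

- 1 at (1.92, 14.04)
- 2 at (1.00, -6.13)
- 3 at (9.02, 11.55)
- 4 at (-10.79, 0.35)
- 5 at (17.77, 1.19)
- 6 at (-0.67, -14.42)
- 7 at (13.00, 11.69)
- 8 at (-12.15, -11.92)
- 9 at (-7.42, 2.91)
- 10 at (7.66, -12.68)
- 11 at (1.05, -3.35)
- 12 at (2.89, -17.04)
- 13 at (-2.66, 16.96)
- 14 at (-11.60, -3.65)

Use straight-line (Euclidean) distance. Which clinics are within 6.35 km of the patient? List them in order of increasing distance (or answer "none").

Distances from (-1.83, -5.26):
1: 19.661 km
2: 2.961 km
3: 20.007 km
4: 10.571 km
5: 20.634 km
6: 9.233 km
7: 22.522 km
8: 12.282 km
9: 9.899 km
10: 12.046 km
11: 3.456 km
12: 12.690 km
13: 22.235 km
14: 9.902 km
Threshold 6.35 km: 2 (2.961 km), 11 (3.456 km) are within range.

2, 11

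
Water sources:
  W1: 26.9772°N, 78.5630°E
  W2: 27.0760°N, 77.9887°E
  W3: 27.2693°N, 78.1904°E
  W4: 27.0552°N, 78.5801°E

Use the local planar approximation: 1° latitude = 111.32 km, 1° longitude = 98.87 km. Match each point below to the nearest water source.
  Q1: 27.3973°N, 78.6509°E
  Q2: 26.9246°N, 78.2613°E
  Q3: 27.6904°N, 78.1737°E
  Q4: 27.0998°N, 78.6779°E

Q1 at 27.3973°N, 78.6509°E:
  W1: √((-0.4201·111.32)² + (-0.0879·98.87)²) = √(2187.014983 + 75.527797) = 47.5662 km
  W2: √((-0.3213·111.32)² + (-0.6622·98.87)²) = √(1279.286587 + 4286.545334) = 74.6045 km
  W3: √((-0.1280·111.32)² + (-0.4605·98.87)²) = √(203.032861 + 2072.947663) = 47.7072 km
  W4: √((-0.3421·111.32)² + (-0.0708·98.87)²) = √(1450.282290 + 48.999944) = 38.7206 km
  → nearest: W4 (38.7206 km)
Q2 at 26.9246°N, 78.2613°E:
  W1: √((0.0526·111.32)² + (0.3017·98.87)²) = √(34.286084 + 889.773954) = 30.3984 km
  W2: √((0.1514·111.32)² + (-0.2726·98.87)²) = √(284.052192 + 726.408256) = 31.7877 km
  W3: √((0.3447·111.32)² + (-0.0709·98.87)²) = √(1472.410691 + 49.138460) = 39.0070 km
  W4: √((0.1306·111.32)² + (0.3188·98.87)²) = √(211.364842 + 993.495018) = 34.7111 km
  → nearest: W1 (30.3984 km)
Q3 at 27.6904°N, 78.1737°E:
  W1: √((-0.7132·111.32)² + (0.3893·98.87)²) = √(6303.315774 + 1481.487105) = 88.2315 km
  W2: √((-0.6144·111.32)² + (-0.1850·98.87)²) = √(4677.877119 + 334.558852) = 70.7986 km
  W3: √((-0.4211·111.32)² + (0.0167·98.87)²) = √(2197.439253 + 2.726227) = 46.9059 km
  W4: √((-0.6352·111.32)² + (0.4064·98.87)²) = √(4999.969719 + 1614.494117) = 81.3294 km
  → nearest: W3 (46.9059 km)
Q4 at 27.0998°N, 78.6779°E:
  W1: √((-0.1226·111.32)² + (-0.1149·98.87)²) = √(186.263318 + 129.053303) = 17.7572 km
  W2: √((-0.0238·111.32)² + (-0.6892·98.87)²) = √(7.019405 + 4643.223683) = 68.1927 km
  W3: √((0.1695·111.32)² + (-0.4875·98.87)²) = √(356.029349 + 2323.155651) = 51.7608 km
  W4: √((-0.0446·111.32)² + (-0.0978·98.87)²) = √(24.649954 + 93.498960) = 10.8696 km
  → nearest: W4 (10.8696 km)

Q1→W4; Q2→W1; Q3→W3; Q4→W4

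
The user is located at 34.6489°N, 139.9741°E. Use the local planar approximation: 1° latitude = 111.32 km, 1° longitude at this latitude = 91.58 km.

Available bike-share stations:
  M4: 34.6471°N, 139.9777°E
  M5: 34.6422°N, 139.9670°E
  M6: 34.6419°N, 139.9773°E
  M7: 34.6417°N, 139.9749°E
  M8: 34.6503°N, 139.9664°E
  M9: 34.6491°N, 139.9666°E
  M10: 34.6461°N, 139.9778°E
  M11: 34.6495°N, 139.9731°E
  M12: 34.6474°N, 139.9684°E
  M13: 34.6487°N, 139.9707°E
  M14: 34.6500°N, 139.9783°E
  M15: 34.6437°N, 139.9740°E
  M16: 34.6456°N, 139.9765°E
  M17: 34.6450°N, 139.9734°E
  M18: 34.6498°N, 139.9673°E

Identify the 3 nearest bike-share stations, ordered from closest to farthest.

Distances from 34.6489°N, 139.9741°E:
M4: √((-0.0018·111.32)² + (0.0036·91.58)²) = √(0.040151 + 0.108694) = 0.3858 km
M5: √((-0.0067·111.32)² + (-0.0071·91.58)²) = √(0.556283 + 0.422783) = 0.9895 km
M6: √((-0.0070·111.32)² + (0.0032·91.58)²) = √(0.607215 + 0.085882) = 0.8325 km
M7: √((-0.0072·111.32)² + (0.0008·91.58)²) = √(0.642409 + 0.005368) = 0.8048 km
M8: √((0.0014·111.32)² + (-0.0077·91.58)²) = √(0.024289 + 0.497259) = 0.7222 km
M9: √((0.0002·111.32)² + (-0.0075·91.58)²) = √(0.000496 + 0.471763) = 0.6872 km
M10: √((-0.0028·111.32)² + (0.0037·91.58)²) = √(0.097154 + 0.114817) = 0.4604 km
M11: √((0.0006·111.32)² + (-0.0010·91.58)²) = √(0.004461 + 0.008387) = 0.1133 km
M12: √((-0.0015·111.32)² + (-0.0057·91.58)²) = √(0.027882 + 0.272490) = 0.5481 km
M13: √((-0.0002·111.32)² + (-0.0034·91.58)²) = √(0.000496 + 0.096953) = 0.3122 km
M14: √((0.0011·111.32)² + (0.0042·91.58)²) = √(0.014994 + 0.147945) = 0.4037 km
M15: √((-0.0052·111.32)² + (-0.0001·91.58)²) = √(0.335084 + 0.000084) = 0.5789 km
M16: √((-0.0033·111.32)² + (0.0024·91.58)²) = √(0.134950 + 0.048309) = 0.4281 km
M17: √((-0.0039·111.32)² + (-0.0007·91.58)²) = √(0.188484 + 0.004110) = 0.4389 km
M18: √((0.0009·111.32)² + (-0.0068·91.58)²) = √(0.010038 + 0.387810) = 0.6308 km
Sorted: M11 (0.1133 km) < M13 (0.3122 km) < M4 (0.3858 km) < M14 (0.4037 km) < M16 (0.4281 km) < …

M11, M13, M4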